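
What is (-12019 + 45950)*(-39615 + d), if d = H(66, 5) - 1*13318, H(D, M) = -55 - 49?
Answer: -1799598447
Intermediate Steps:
H(D, M) = -104
d = -13422 (d = -104 - 1*13318 = -104 - 13318 = -13422)
(-12019 + 45950)*(-39615 + d) = (-12019 + 45950)*(-39615 - 13422) = 33931*(-53037) = -1799598447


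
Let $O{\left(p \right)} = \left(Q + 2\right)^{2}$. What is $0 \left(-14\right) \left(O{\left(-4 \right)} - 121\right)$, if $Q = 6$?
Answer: $0$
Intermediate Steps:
$O{\left(p \right)} = 64$ ($O{\left(p \right)} = \left(6 + 2\right)^{2} = 8^{2} = 64$)
$0 \left(-14\right) \left(O{\left(-4 \right)} - 121\right) = 0 \left(-14\right) \left(64 - 121\right) = 0 \left(-57\right) = 0$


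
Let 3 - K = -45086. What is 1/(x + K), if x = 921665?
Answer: 1/966754 ≈ 1.0344e-6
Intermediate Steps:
K = 45089 (K = 3 - 1*(-45086) = 3 + 45086 = 45089)
1/(x + K) = 1/(921665 + 45089) = 1/966754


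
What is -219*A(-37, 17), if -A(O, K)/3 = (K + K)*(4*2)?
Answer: 178704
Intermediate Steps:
A(O, K) = -48*K (A(O, K) = -3*(K + K)*4*2 = -3*2*K*8 = -48*K)
-219*A(-37, 17) = -(-10512)*17 = -219*(-816) = 178704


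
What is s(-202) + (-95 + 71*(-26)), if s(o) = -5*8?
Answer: -1981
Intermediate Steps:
s(o) = -40
s(-202) + (-95 + 71*(-26)) = -40 + (-95 + 71*(-26)) = -40 + (-95 - 1846) = -40 - 1941 = -1981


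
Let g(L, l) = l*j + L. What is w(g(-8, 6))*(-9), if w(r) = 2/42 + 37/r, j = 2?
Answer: -2343/28 ≈ -83.679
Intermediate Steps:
g(L, l) = L + 2*l (g(L, l) = l*2 + L = 2*l + L = L + 2*l)
w(r) = 1/21 + 37/r (w(r) = 2*(1/42) + 37/r = 1/21 + 37/r)
w(g(-8, 6))*(-9) = ((777 + (-8 + 2*6))/(21*(-8 + 2*6)))*(-9) = ((777 + (-8 + 12))/(21*(-8 + 12)))*(-9) = ((1/21)*(777 + 4)/4)*(-9) = ((1/21)*(¼)*781)*(-9) = (781/84)*(-9) = -2343/28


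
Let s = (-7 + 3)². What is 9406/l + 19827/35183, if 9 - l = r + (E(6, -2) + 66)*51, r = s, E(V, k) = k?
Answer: -266077181/115083593 ≈ -2.3120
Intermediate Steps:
s = 16 (s = (-4)² = 16)
r = 16
l = -3271 (l = 9 - (16 + (-2 + 66)*51) = 9 - (16 + 64*51) = 9 - (16 + 3264) = 9 - 1*3280 = 9 - 3280 = -3271)
9406/l + 19827/35183 = 9406/(-3271) + 19827/35183 = 9406*(-1/3271) + 19827*(1/35183) = -9406/3271 + 19827/35183 = -266077181/115083593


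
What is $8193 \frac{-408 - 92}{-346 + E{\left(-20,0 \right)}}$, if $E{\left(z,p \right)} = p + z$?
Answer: $\frac{682750}{61} \approx 11193.0$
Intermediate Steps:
$8193 \frac{-408 - 92}{-346 + E{\left(-20,0 \right)}} = 8193 \frac{-408 - 92}{-346 + \left(0 - 20\right)} = 8193 \left(- \frac{500}{-346 - 20}\right) = 8193 \left(- \frac{500}{-366}\right) = 8193 \left(\left(-500\right) \left(- \frac{1}{366}\right)\right) = 8193 \cdot \frac{250}{183} = \frac{682750}{61}$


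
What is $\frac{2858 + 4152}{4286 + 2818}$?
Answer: $\frac{3505}{3552} \approx 0.98677$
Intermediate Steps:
$\frac{2858 + 4152}{4286 + 2818} = \frac{7010}{7104} = 7010 \cdot \frac{1}{7104} = \frac{3505}{3552}$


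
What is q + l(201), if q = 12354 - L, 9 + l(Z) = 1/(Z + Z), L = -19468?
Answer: 12788827/402 ≈ 31813.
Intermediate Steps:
l(Z) = -9 + 1/(2*Z) (l(Z) = -9 + 1/(Z + Z) = -9 + 1/(2*Z))
q = 31822 (q = 12354 - 1*(-19468) = 12354 + 19468 = 31822)
q + l(201) = 31822 + (-9 + (1/2)/201) = 31822 + (-9 + (1/2)*(1/201)) = 31822 + (-9 + 1/402) = 31822 - 3617/402 = 12788827/402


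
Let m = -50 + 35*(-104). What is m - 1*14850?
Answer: -18540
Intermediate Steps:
m = -3690 (m = -50 - 3640 = -3690)
m - 1*14850 = -3690 - 1*14850 = -3690 - 14850 = -18540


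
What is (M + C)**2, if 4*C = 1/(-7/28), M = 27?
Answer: 676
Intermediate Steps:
C = -1 (C = 1/(4*((-7/28))) = 1/(4*((-7*1/28))) = 1/(4*(-1/4)) = (1/4)*(-4) = -1)
(M + C)**2 = (27 - 1)**2 = 26**2 = 676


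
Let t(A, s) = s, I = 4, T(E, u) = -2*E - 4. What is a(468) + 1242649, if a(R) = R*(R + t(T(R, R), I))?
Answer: 1463545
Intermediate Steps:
T(E, u) = -4 - 2*E
a(R) = R*(4 + R) (a(R) = R*(R + 4) = R*(4 + R))
a(468) + 1242649 = 468*(4 + 468) + 1242649 = 468*472 + 1242649 = 220896 + 1242649 = 1463545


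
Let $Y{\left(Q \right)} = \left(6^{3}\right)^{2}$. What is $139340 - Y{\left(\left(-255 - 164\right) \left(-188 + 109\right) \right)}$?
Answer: $92684$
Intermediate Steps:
$Y{\left(Q \right)} = 46656$ ($Y{\left(Q \right)} = 216^{2} = 46656$)
$139340 - Y{\left(\left(-255 - 164\right) \left(-188 + 109\right) \right)} = 139340 - 46656 = 92684$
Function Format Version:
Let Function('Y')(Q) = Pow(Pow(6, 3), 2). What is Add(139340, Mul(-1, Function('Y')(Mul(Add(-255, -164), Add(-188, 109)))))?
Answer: 92684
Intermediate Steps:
Function('Y')(Q) = 46656 (Function('Y')(Q) = Pow(216, 2) = 46656)
Add(139340, Mul(-1, Function('Y')(Mul(Add(-255, -164), Add(-188, 109))))) = Add(139340, Mul(-1, 46656)) = Add(139340, -46656) = 92684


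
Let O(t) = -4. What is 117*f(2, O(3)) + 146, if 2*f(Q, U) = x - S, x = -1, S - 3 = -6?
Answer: 263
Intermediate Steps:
S = -3 (S = 3 - 6 = -3)
f(Q, U) = 1 (f(Q, U) = (-1 - 1*(-3))/2 = (-1 + 3)/2 = (½)*2 = 1)
117*f(2, O(3)) + 146 = 117*1 + 146 = 117 + 146 = 263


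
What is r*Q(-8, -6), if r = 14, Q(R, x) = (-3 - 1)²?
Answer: 224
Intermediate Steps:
Q(R, x) = 16 (Q(R, x) = (-4)² = 16)
r*Q(-8, -6) = 14*16 = 224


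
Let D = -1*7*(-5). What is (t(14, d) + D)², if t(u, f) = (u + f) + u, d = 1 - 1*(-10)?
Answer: 5476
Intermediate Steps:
d = 11 (d = 1 + 10 = 11)
t(u, f) = f + 2*u (t(u, f) = (f + u) + u = f + 2*u)
D = 35 (D = -7*(-5) = 35)
(t(14, d) + D)² = ((11 + 2*14) + 35)² = ((11 + 28) + 35)² = (39 + 35)² = 74² = 5476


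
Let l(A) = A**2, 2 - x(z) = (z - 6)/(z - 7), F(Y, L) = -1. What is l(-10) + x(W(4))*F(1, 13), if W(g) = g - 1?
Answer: 395/4 ≈ 98.750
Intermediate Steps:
W(g) = -1 + g
x(z) = 2 - (-6 + z)/(-7 + z) (x(z) = 2 - (z - 6)/(z - 7) = 2 - (-6 + z)/(-7 + z))
l(-10) + x(W(4))*F(1, 13) = (-10)**2 + ((-8 + (-1 + 4))/(-7 + (-1 + 4)))*(-1) = 100 + ((-8 + 3)/(-7 + 3))*(-1) = 100 + (-5/(-4))*(-1) = 100 - 1/4*(-5)*(-1) = 100 + (5/4)*(-1) = 100 - 5/4 = 395/4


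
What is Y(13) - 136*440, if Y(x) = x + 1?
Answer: -59826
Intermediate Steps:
Y(x) = 1 + x
Y(13) - 136*440 = (1 + 13) - 136*440 = 14 - 59840 = -59826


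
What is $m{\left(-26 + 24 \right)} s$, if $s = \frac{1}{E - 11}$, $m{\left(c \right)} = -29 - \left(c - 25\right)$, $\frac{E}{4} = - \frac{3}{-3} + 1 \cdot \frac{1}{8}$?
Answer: $\frac{4}{13} \approx 0.30769$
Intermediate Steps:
$E = \frac{9}{2}$ ($E = 4 \left(- \frac{3}{-3} + 1 \cdot \frac{1}{8}\right) = 4 \left(\left(-3\right) \left(- \frac{1}{3}\right) + 1 \cdot \frac{1}{8}\right) = 4 \left(1 + \frac{1}{8}\right) = 4 \cdot \frac{9}{8} = \frac{9}{2} \approx 4.5$)
$m{\left(c \right)} = -4 - c$ ($m{\left(c \right)} = -29 - \left(-25 + c\right) = -4 - c$)
$s = - \frac{2}{13}$ ($s = \frac{1}{\frac{9}{2} - 11} = \frac{1}{- \frac{13}{2}} = - \frac{2}{13} \approx -0.15385$)
$m{\left(-26 + 24 \right)} s = \left(-4 - \left(-26 + 24\right)\right) \left(- \frac{2}{13}\right) = \left(-4 - -2\right) \left(- \frac{2}{13}\right) = \left(-4 + 2\right) \left(- \frac{2}{13}\right) = \left(-2\right) \left(- \frac{2}{13}\right) = \frac{4}{13}$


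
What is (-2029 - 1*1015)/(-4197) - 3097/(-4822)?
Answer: 27676277/20237934 ≈ 1.3675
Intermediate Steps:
(-2029 - 1*1015)/(-4197) - 3097/(-4822) = (-2029 - 1015)*(-1/4197) - 3097*(-1/4822) = -3044*(-1/4197) + 3097/4822 = 3044/4197 + 3097/4822 = 27676277/20237934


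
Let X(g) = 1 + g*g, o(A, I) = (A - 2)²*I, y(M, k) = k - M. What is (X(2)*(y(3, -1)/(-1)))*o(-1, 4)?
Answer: 720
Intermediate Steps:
o(A, I) = I*(-2 + A)² (o(A, I) = (-2 + A)²*I = I*(-2 + A)²)
X(g) = 1 + g²
(X(2)*(y(3, -1)/(-1)))*o(-1, 4) = ((1 + 2²)*((-1 - 1*3)/(-1)))*(4*(-2 - 1)²) = ((1 + 4)*((-1 - 3)*(-1)))*(4*(-3)²) = (5*(-4*(-1)))*(4*9) = (5*4)*36 = 20*36 = 720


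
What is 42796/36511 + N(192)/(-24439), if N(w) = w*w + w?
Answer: -307060172/892292329 ≈ -0.34413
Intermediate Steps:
N(w) = w + w² (N(w) = w² + w = w + w²)
42796/36511 + N(192)/(-24439) = 42796/36511 + (192*(1 + 192))/(-24439) = 42796*(1/36511) + (192*193)*(-1/24439) = 42796/36511 + 37056*(-1/24439) = 42796/36511 - 37056/24439 = -307060172/892292329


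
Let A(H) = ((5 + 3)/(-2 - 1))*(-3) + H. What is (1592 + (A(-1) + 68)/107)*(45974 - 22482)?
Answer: 4003483148/107 ≈ 3.7416e+7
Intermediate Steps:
A(H) = 8 + H (A(H) = (8/(-3))*(-3) + H = (8*(-1/3))*(-3) + H = -8/3*(-3) + H = 8 + H)
(1592 + (A(-1) + 68)/107)*(45974 - 22482) = (1592 + ((8 - 1) + 68)/107)*(45974 - 22482) = (1592 + (7 + 68)*(1/107))*23492 = (1592 + 75*(1/107))*23492 = (1592 + 75/107)*23492 = (170419/107)*23492 = 4003483148/107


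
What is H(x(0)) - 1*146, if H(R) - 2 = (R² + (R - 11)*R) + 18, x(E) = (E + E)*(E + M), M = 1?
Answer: -126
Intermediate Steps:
x(E) = 2*E*(1 + E) (x(E) = (E + E)*(E + 1) = (2*E)*(1 + E) = 2*E*(1 + E))
H(R) = 20 + R² + R*(-11 + R) (H(R) = 2 + ((R² + (R - 11)*R) + 18) = 2 + ((R² + (-11 + R)*R) + 18) = 2 + ((R² + R*(-11 + R)) + 18) = 2 + (18 + R² + R*(-11 + R)) = 20 + R² + R*(-11 + R))
H(x(0)) - 1*146 = (20 - 22*0*(1 + 0) + 2*(2*0*(1 + 0))²) - 1*146 = (20 - 22*0 + 2*(2*0*1)²) - 146 = (20 - 11*0 + 2*0²) - 146 = (20 + 0 + 2*0) - 146 = (20 + 0 + 0) - 146 = 20 - 146 = -126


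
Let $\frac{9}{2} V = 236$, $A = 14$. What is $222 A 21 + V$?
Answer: $\frac{587884}{9} \approx 65320.0$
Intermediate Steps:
$V = \frac{472}{9}$ ($V = \frac{2}{9} \cdot 236 = \frac{472}{9} \approx 52.444$)
$222 A 21 + V = 222 \cdot 14 \cdot 21 + \frac{472}{9} = 222 \cdot 294 + \frac{472}{9} = 65268 + \frac{472}{9} = \frac{587884}{9}$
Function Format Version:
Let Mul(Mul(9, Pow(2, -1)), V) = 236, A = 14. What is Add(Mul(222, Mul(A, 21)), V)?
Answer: Rational(587884, 9) ≈ 65320.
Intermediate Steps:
V = Rational(472, 9) (V = Mul(Rational(2, 9), 236) = Rational(472, 9) ≈ 52.444)
Add(Mul(222, Mul(A, 21)), V) = Add(Mul(222, Mul(14, 21)), Rational(472, 9)) = Add(Mul(222, 294), Rational(472, 9)) = Add(65268, Rational(472, 9)) = Rational(587884, 9)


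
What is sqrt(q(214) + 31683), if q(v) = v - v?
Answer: sqrt(31683) ≈ 178.00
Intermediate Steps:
q(v) = 0
sqrt(q(214) + 31683) = sqrt(0 + 31683) = sqrt(31683)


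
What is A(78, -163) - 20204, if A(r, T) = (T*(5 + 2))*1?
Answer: -21345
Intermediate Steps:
A(r, T) = 7*T (A(r, T) = (T*7)*1 = (7*T)*1 = 7*T)
A(78, -163) - 20204 = 7*(-163) - 20204 = -1141 - 20204 = -21345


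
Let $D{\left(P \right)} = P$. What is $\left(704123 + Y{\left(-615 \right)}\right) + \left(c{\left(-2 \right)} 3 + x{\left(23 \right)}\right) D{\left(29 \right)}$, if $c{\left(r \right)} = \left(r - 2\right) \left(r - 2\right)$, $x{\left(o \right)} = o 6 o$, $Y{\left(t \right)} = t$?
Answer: $796946$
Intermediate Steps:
$x{\left(o \right)} = 6 o^{2}$ ($x{\left(o \right)} = 6 o o = 6 o^{2}$)
$c{\left(r \right)} = \left(-2 + r\right)^{2}$ ($c{\left(r \right)} = \left(-2 + r\right) \left(-2 + r\right) = \left(-2 + r\right)^{2}$)
$\left(704123 + Y{\left(-615 \right)}\right) + \left(c{\left(-2 \right)} 3 + x{\left(23 \right)}\right) D{\left(29 \right)} = \left(704123 - 615\right) + \left(\left(-2 - 2\right)^{2} \cdot 3 + 6 \cdot 23^{2}\right) 29 = 703508 + \left(\left(-4\right)^{2} \cdot 3 + 6 \cdot 529\right) 29 = 703508 + \left(16 \cdot 3 + 3174\right) 29 = 703508 + \left(48 + 3174\right) 29 = 703508 + 3222 \cdot 29 = 703508 + 93438 = 796946$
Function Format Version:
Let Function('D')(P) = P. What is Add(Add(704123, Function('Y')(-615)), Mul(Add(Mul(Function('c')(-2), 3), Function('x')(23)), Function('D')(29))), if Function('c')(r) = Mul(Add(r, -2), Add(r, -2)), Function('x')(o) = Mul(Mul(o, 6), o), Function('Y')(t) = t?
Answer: 796946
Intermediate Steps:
Function('x')(o) = Mul(6, Pow(o, 2)) (Function('x')(o) = Mul(Mul(6, o), o) = Mul(6, Pow(o, 2)))
Function('c')(r) = Pow(Add(-2, r), 2) (Function('c')(r) = Mul(Add(-2, r), Add(-2, r)) = Pow(Add(-2, r), 2))
Add(Add(704123, Function('Y')(-615)), Mul(Add(Mul(Function('c')(-2), 3), Function('x')(23)), Function('D')(29))) = Add(Add(704123, -615), Mul(Add(Mul(Pow(Add(-2, -2), 2), 3), Mul(6, Pow(23, 2))), 29)) = Add(703508, Mul(Add(Mul(Pow(-4, 2), 3), Mul(6, 529)), 29)) = Add(703508, Mul(Add(Mul(16, 3), 3174), 29)) = Add(703508, Mul(Add(48, 3174), 29)) = Add(703508, Mul(3222, 29)) = Add(703508, 93438) = 796946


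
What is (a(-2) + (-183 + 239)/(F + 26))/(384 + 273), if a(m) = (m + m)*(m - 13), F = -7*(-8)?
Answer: 2488/26937 ≈ 0.092364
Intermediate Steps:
F = 56
a(m) = 2*m*(-13 + m) (a(m) = (2*m)*(-13 + m) = 2*m*(-13 + m))
(a(-2) + (-183 + 239)/(F + 26))/(384 + 273) = (2*(-2)*(-13 - 2) + (-183 + 239)/(56 + 26))/(384 + 273) = (2*(-2)*(-15) + 56/82)/657 = (60 + 56*(1/82))*(1/657) = (60 + 28/41)*(1/657) = (2488/41)*(1/657) = 2488/26937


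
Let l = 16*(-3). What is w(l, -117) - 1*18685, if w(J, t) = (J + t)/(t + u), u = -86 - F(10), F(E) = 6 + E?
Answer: -1363950/73 ≈ -18684.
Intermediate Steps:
u = -102 (u = -86 - (6 + 10) = -86 - 1*16 = -86 - 16 = -102)
l = -48
w(J, t) = (J + t)/(-102 + t) (w(J, t) = (J + t)/(t - 102) = (J + t)/(-102 + t))
w(l, -117) - 1*18685 = (-48 - 117)/(-102 - 117) - 1*18685 = -165/(-219) - 18685 = -1/219*(-165) - 18685 = 55/73 - 18685 = -1363950/73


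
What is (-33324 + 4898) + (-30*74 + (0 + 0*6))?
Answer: -30646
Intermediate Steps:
(-33324 + 4898) + (-30*74 + (0 + 0*6)) = -28426 + (-2220 + (0 + 0)) = -28426 + (-2220 + 0) = -28426 - 2220 = -30646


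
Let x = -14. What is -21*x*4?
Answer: 1176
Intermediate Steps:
-21*x*4 = -21*(-14)*4 = 294*4 = 1176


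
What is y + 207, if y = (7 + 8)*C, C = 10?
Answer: 357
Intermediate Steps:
y = 150 (y = (7 + 8)*10 = 15*10 = 150)
y + 207 = 150 + 207 = 357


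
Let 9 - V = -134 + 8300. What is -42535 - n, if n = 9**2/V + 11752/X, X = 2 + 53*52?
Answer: -159500964646/3749501 ≈ -42539.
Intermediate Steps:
X = 2758 (X = 2 + 2756 = 2758)
V = -8157 (V = 9 - (-134 + 8300) = 9 - 1*8166 = 9 - 8166 = -8157)
n = 15939611/3749501 (n = 9**2/(-8157) + 11752/2758 = 81*(-1/8157) + 11752*(1/2758) = -27/2719 + 5876/1379 = 15939611/3749501 ≈ 4.2511)
-42535 - n = -42535 - 1*15939611/3749501 = -42535 - 15939611/3749501 = -159500964646/3749501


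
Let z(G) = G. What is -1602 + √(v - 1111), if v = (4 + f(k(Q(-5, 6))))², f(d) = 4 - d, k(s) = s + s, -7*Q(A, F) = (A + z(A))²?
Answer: -1602 + 9*√137/7 ≈ -1587.0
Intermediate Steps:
Q(A, F) = -4*A²/7 (Q(A, F) = -(A + A)²/7 = -4*A²/7)
k(s) = 2*s
v = 65536/49 (v = (4 + (4 - 2*(-4/7*(-5)²)))² = (4 + (4 - 2*(-4/7*25)))² = (4 + (4 - 2*(-100)/7))² = (4 + (4 - 1*(-200/7)))² = (4 + (4 + 200/7))² = (4 + 228/7)² = (256/7)² = 65536/49 ≈ 1337.5)
-1602 + √(v - 1111) = -1602 + √(65536/49 - 1111) = -1602 + √(11097/49) = -1602 + 9*√137/7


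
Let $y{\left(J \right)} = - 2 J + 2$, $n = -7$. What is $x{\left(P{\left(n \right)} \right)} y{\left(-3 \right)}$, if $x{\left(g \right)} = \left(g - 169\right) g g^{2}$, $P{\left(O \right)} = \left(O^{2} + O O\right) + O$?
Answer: $-470228304$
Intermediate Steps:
$P{\left(O \right)} = O + 2 O^{2}$ ($P{\left(O \right)} = \left(O^{2} + O^{2}\right) + O = 2 O^{2} + O = O + 2 O^{2}$)
$y{\left(J \right)} = 2 - 2 J$
$x{\left(g \right)} = g^{3} \left(-169 + g\right)$ ($x{\left(g \right)} = \left(-169 + g\right) g g^{2} = g \left(-169 + g\right) g^{2} = g^{3} \left(-169 + g\right)$)
$x{\left(P{\left(n \right)} \right)} y{\left(-3 \right)} = \left(- 7 \left(1 + 2 \left(-7\right)\right)\right)^{3} \left(-169 - 7 \left(1 + 2 \left(-7\right)\right)\right) \left(2 - -6\right) = \left(- 7 \left(1 - 14\right)\right)^{3} \left(-169 - 7 \left(1 - 14\right)\right) \left(2 + 6\right) = \left(\left(-7\right) \left(-13\right)\right)^{3} \left(-169 - -91\right) 8 = 91^{3} \left(-169 + 91\right) 8 = 753571 \left(-78\right) 8 = \left(-58778538\right) 8 = -470228304$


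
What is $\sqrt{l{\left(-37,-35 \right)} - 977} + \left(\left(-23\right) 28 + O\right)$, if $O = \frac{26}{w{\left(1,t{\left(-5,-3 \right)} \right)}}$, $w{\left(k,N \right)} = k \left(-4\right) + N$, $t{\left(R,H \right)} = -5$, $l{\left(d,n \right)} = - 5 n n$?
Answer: $- \frac{5822}{9} + i \sqrt{7102} \approx -646.89 + 84.273 i$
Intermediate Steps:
$l{\left(d,n \right)} = - 5 n^{2}$
$w{\left(k,N \right)} = N - 4 k$ ($w{\left(k,N \right)} = - 4 k + N = N - 4 k$)
$O = - \frac{26}{9}$ ($O = \frac{26}{-5 - 4} = \frac{26}{-9} = 26 \left(- \frac{1}{9}\right) = - \frac{26}{9} \approx -2.8889$)
$\sqrt{l{\left(-37,-35 \right)} - 977} + \left(\left(-23\right) 28 + O\right) = \sqrt{- 5 \left(-35\right)^{2} - 977} - \frac{5822}{9} = \sqrt{\left(-5\right) 1225 - 977} - \frac{5822}{9} = \sqrt{-6125 - 977} - \frac{5822}{9} = \sqrt{-7102} - \frac{5822}{9} = i \sqrt{7102} - \frac{5822}{9} = - \frac{5822}{9} + i \sqrt{7102}$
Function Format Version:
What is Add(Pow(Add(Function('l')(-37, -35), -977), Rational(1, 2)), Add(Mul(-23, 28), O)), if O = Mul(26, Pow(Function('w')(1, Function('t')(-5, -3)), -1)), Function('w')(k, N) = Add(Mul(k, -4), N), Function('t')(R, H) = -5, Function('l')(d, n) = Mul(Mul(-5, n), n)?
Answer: Add(Rational(-5822, 9), Mul(I, Pow(7102, Rational(1, 2)))) ≈ Add(-646.89, Mul(84.273, I))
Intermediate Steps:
Function('l')(d, n) = Mul(-5, Pow(n, 2))
Function('w')(k, N) = Add(N, Mul(-4, k)) (Function('w')(k, N) = Add(Mul(-4, k), N) = Add(N, Mul(-4, k)))
O = Rational(-26, 9) (O = Mul(26, Pow(Add(-5, Mul(-4, 1)), -1)) = Mul(26, Pow(Add(-5, -4), -1)) = Mul(26, Pow(-9, -1)) = Mul(26, Rational(-1, 9)) = Rational(-26, 9) ≈ -2.8889)
Add(Pow(Add(Function('l')(-37, -35), -977), Rational(1, 2)), Add(Mul(-23, 28), O)) = Add(Pow(Add(Mul(-5, Pow(-35, 2)), -977), Rational(1, 2)), Add(Mul(-23, 28), Rational(-26, 9))) = Add(Pow(Add(Mul(-5, 1225), -977), Rational(1, 2)), Add(-644, Rational(-26, 9))) = Add(Pow(Add(-6125, -977), Rational(1, 2)), Rational(-5822, 9)) = Add(Pow(-7102, Rational(1, 2)), Rational(-5822, 9)) = Add(Mul(I, Pow(7102, Rational(1, 2))), Rational(-5822, 9)) = Add(Rational(-5822, 9), Mul(I, Pow(7102, Rational(1, 2))))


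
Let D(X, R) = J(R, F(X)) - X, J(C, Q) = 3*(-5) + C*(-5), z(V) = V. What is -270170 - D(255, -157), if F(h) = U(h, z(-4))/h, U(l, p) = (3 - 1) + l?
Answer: -270685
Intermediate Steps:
U(l, p) = 2 + l
F(h) = (2 + h)/h
J(C, Q) = -15 - 5*C
D(X, R) = -15 - X - 5*R (D(X, R) = (-15 - 5*R) - X = -15 - X - 5*R)
-270170 - D(255, -157) = -270170 - (-15 - 1*255 - 5*(-157)) = -270170 - (-15 - 255 + 785) = -270170 - 1*515 = -270170 - 515 = -270685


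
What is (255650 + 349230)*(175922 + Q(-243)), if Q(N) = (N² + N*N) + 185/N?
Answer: 43216664774000/243 ≈ 1.7785e+11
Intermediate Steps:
Q(N) = 2*N² + 185/N (Q(N) = (N² + N²) + 185/N = 2*N² + 185/N)
(255650 + 349230)*(175922 + Q(-243)) = (255650 + 349230)*(175922 + (185 + 2*(-243)³)/(-243)) = 604880*(175922 - (185 + 2*(-14348907))/243) = 604880*(175922 - (185 - 28697814)/243) = 604880*(175922 - 1/243*(-28697629)) = 604880*(175922 + 28697629/243) = 604880*(71446675/243) = 43216664774000/243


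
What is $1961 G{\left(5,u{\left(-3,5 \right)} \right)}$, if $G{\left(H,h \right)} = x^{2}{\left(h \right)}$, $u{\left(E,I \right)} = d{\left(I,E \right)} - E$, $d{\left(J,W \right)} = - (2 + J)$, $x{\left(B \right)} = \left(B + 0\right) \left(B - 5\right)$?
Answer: $2541456$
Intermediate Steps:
$x{\left(B \right)} = B \left(-5 + B\right)$
$d{\left(J,W \right)} = -2 - J$
$u{\left(E,I \right)} = -2 - E - I$ ($u{\left(E,I \right)} = \left(-2 - I\right) - E = -2 - E - I$)
$G{\left(H,h \right)} = h^{2} \left(-5 + h\right)^{2}$ ($G{\left(H,h \right)} = \left(h \left(-5 + h\right)\right)^{2} = h^{2} \left(-5 + h\right)^{2}$)
$1961 G{\left(5,u{\left(-3,5 \right)} \right)} = 1961 \left(-2 - -3 - 5\right)^{2} \left(-5 - 4\right)^{2} = 1961 \left(-2 + 3 - 5\right)^{2} \left(-5 - 4\right)^{2} = 1961 \left(-4\right)^{2} \left(-5 - 4\right)^{2} = 1961 \cdot 16 \left(-9\right)^{2} = 1961 \cdot 16 \cdot 81 = 1961 \cdot 1296 = 2541456$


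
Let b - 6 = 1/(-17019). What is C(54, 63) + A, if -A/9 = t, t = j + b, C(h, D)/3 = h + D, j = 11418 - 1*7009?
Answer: -74475143/1891 ≈ -39384.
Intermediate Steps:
b = 102113/17019 (b = 6 + 1/(-17019) = 6 - 1/17019 = 102113/17019 ≈ 5.9999)
j = 4409 (j = 11418 - 7009 = 4409)
C(h, D) = 3*D + 3*h (C(h, D) = 3*(h + D) = 3*(D + h) = 3*D + 3*h)
t = 75138884/17019 (t = 4409 + 102113/17019 = 75138884/17019 ≈ 4415.0)
A = -75138884/1891 (A = -9*75138884/17019 = -75138884/1891 ≈ -39735.)
C(54, 63) + A = (3*63 + 3*54) - 75138884/1891 = (189 + 162) - 75138884/1891 = 351 - 75138884/1891 = -74475143/1891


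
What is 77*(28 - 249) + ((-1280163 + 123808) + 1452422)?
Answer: 279050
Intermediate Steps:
77*(28 - 249) + ((-1280163 + 123808) + 1452422) = 77*(-221) + (-1156355 + 1452422) = -17017 + 296067 = 279050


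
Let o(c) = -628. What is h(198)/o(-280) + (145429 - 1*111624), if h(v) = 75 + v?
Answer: 21229267/628 ≈ 33805.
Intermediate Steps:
h(198)/o(-280) + (145429 - 1*111624) = (75 + 198)/(-628) + (145429 - 1*111624) = 273*(-1/628) + (145429 - 111624) = -273/628 + 33805 = 21229267/628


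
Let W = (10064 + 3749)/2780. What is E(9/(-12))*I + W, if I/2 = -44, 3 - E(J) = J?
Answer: -903587/2780 ≈ -325.03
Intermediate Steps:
E(J) = 3 - J
I = -88 (I = 2*(-44) = -88)
W = 13813/2780 (W = 13813*(1/2780) = 13813/2780 ≈ 4.9687)
E(9/(-12))*I + W = (3 - 9/(-12))*(-88) + 13813/2780 = (3 - 9*(-1)/12)*(-88) + 13813/2780 = (3 - 1*(-¾))*(-88) + 13813/2780 = (3 + ¾)*(-88) + 13813/2780 = (15/4)*(-88) + 13813/2780 = -330 + 13813/2780 = -903587/2780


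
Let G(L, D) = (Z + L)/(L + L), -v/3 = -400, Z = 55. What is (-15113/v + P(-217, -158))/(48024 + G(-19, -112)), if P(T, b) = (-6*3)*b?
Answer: 64556053/1094925600 ≈ 0.058959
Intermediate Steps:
v = 1200 (v = -3*(-400) = 1200)
P(T, b) = -18*b
G(L, D) = (55 + L)/(2*L) (G(L, D) = (55 + L)/(L + L) = (55 + L)/((2*L)) = (55 + L)*(1/(2*L)) = (55 + L)/(2*L))
(-15113/v + P(-217, -158))/(48024 + G(-19, -112)) = (-15113/1200 - 18*(-158))/(48024 + (½)*(55 - 19)/(-19)) = (-15113*1/1200 + 2844)/(48024 + (½)*(-1/19)*36) = (-15113/1200 + 2844)/(48024 - 18/19) = 3397687/(1200*(912438/19)) = (3397687/1200)*(19/912438) = 64556053/1094925600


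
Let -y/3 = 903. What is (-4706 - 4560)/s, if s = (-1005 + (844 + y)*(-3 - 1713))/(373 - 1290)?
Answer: 8496922/3199335 ≈ 2.6558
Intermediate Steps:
y = -2709 (y = -3*903 = -2709)
s = -3199335/917 (s = (-1005 + (844 - 2709)*(-3 - 1713))/(373 - 1290) = (-1005 - 1865*(-1716))/(-917) = (-1005 + 3200340)*(-1/917) = 3199335*(-1/917) = -3199335/917 ≈ -3488.9)
(-4706 - 4560)/s = (-4706 - 4560)/(-3199335/917) = -9266*(-917/3199335) = 8496922/3199335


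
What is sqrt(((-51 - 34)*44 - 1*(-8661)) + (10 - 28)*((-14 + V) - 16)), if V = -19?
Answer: sqrt(5803) ≈ 76.177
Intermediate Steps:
sqrt(((-51 - 34)*44 - 1*(-8661)) + (10 - 28)*((-14 + V) - 16)) = sqrt(((-51 - 34)*44 - 1*(-8661)) + (10 - 28)*((-14 - 19) - 16)) = sqrt((-85*44 + 8661) - 18*(-33 - 16)) = sqrt((-3740 + 8661) - 18*(-49)) = sqrt(4921 + 882) = sqrt(5803)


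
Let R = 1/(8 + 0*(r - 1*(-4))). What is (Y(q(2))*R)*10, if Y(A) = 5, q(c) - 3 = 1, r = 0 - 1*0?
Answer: 25/4 ≈ 6.2500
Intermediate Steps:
r = 0 (r = 0 + 0 = 0)
q(c) = 4 (q(c) = 3 + 1 = 4)
R = 1/8 (R = 1/(8 + 0*(0 - 1*(-4))) = 1/(8 + 0*(0 + 4)) = 1/(8 + 0*4) = 1/(8 + 0) = 1/8 ≈ 0.12500)
(Y(q(2))*R)*10 = (5*(1/8))*10 = (5/8)*10 = 25/4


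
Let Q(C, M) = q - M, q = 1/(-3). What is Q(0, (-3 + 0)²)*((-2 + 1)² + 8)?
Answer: -84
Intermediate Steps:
q = -⅓ ≈ -0.33333
Q(C, M) = -⅓ - M
Q(0, (-3 + 0)²)*((-2 + 1)² + 8) = (-⅓ - (-3 + 0)²)*((-2 + 1)² + 8) = (-⅓ - 1*(-3)²)*((-1)² + 8) = (-⅓ - 1*9)*(1 + 8) = (-⅓ - 9)*9 = -28/3*9 = -84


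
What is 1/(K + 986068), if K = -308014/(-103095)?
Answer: 103095/101658988474 ≈ 1.0141e-6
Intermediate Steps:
K = 308014/103095 (K = -308014*(-1/103095) = 308014/103095 ≈ 2.9877)
1/(K + 986068) = 1/(308014/103095 + 986068) = 1/(101658988474/103095) = 103095/101658988474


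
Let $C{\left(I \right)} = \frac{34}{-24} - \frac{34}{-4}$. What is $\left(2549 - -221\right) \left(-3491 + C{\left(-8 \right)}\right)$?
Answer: $- \frac{57902695}{6} \approx -9.6504 \cdot 10^{6}$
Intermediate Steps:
$C{\left(I \right)} = \frac{85}{12}$ ($C{\left(I \right)} = 34 \left(- \frac{1}{24}\right) - - \frac{17}{2} = - \frac{17}{12} + \frac{17}{2} = \frac{85}{12}$)
$\left(2549 - -221\right) \left(-3491 + C{\left(-8 \right)}\right) = \left(2549 - -221\right) \left(-3491 + \frac{85}{12}\right) = \left(2549 + \left(-542 + 763\right)\right) \left(- \frac{41807}{12}\right) = \left(2549 + 221\right) \left(- \frac{41807}{12}\right) = 2770 \left(- \frac{41807}{12}\right) = - \frac{57902695}{6}$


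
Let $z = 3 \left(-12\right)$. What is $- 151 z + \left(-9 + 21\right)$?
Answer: $5448$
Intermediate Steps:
$z = -36$
$- 151 z + \left(-9 + 21\right) = \left(-151\right) \left(-36\right) + \left(-9 + 21\right) = 5436 + 12 = 5448$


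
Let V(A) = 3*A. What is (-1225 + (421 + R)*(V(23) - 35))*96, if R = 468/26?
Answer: 1315296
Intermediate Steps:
R = 18 (R = 468*(1/26) = 18)
(-1225 + (421 + R)*(V(23) - 35))*96 = (-1225 + (421 + 18)*(3*23 - 35))*96 = (-1225 + 439*(69 - 35))*96 = (-1225 + 439*34)*96 = (-1225 + 14926)*96 = 13701*96 = 1315296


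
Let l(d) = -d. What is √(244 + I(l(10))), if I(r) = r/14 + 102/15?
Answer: √306355/35 ≈ 15.814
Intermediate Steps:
I(r) = 34/5 + r/14 (I(r) = r*(1/14) + 102*(1/15) = r/14 + 34/5 = 34/5 + r/14)
√(244 + I(l(10))) = √(244 + (34/5 + (-1*10)/14)) = √(244 + (34/5 + (1/14)*(-10))) = √(244 + (34/5 - 5/7)) = √(244 + 213/35) = √(8753/35) = √306355/35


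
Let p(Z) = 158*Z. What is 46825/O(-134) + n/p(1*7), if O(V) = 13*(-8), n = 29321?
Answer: -24369533/57512 ≈ -423.73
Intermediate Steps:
O(V) = -104
46825/O(-134) + n/p(1*7) = 46825/(-104) + 29321/((158*(1*7))) = 46825*(-1/104) + 29321/((158*7)) = -46825/104 + 29321/1106 = -24369533/57512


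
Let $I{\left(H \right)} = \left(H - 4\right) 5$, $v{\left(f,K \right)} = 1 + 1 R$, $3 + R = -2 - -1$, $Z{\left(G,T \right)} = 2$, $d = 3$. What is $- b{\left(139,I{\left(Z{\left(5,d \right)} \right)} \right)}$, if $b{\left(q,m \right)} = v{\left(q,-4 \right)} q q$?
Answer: $57963$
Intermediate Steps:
$R = -4$ ($R = -3 - 1 = -4$)
$v{\left(f,K \right)} = -3$ ($v{\left(f,K \right)} = 1 + 1 \left(-4\right) = 1 - 4 = -3$)
$I{\left(H \right)} = -20 + 5 H$ ($I{\left(H \right)} = \left(-4 + H\right) 5 = -20 + 5 H$)
$b{\left(q,m \right)} = - 3 q^{2}$ ($b{\left(q,m \right)} = - 3 q q = - 3 q^{2}$)
$- b{\left(139,I{\left(Z{\left(5,d \right)} \right)} \right)} = - \left(-3\right) 139^{2} = - \left(-3\right) 19321 = \left(-1\right) \left(-57963\right) = 57963$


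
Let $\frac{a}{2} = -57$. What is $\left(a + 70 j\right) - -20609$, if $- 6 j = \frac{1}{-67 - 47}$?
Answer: $\frac{7009325}{342} \approx 20495.0$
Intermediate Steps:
$a = -114$ ($a = 2 \left(-57\right) = -114$)
$j = \frac{1}{684}$ ($j = - \frac{1}{6 \left(-67 - 47\right)} = - \frac{1}{6 \left(-114\right)} = \left(- \frac{1}{6}\right) \left(- \frac{1}{114}\right) = \frac{1}{684} \approx 0.001462$)
$\left(a + 70 j\right) - -20609 = \left(-114 + 70 \cdot \frac{1}{684}\right) - -20609 = \left(-114 + \frac{35}{342}\right) + 20609 = - \frac{38953}{342} + 20609 = \frac{7009325}{342}$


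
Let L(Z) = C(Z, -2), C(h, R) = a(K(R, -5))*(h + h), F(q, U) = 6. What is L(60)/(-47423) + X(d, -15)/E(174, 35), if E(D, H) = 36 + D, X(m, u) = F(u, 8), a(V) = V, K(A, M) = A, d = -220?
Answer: 55823/1659805 ≈ 0.033632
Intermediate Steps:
X(m, u) = 6
C(h, R) = 2*R*h (C(h, R) = R*(h + h) = R*(2*h) = 2*R*h)
L(Z) = -4*Z (L(Z) = 2*(-2)*Z = -4*Z)
L(60)/(-47423) + X(d, -15)/E(174, 35) = -4*60/(-47423) + 6/(36 + 174) = -240*(-1/47423) + 6/210 = 240/47423 + 6*(1/210) = 240/47423 + 1/35 = 55823/1659805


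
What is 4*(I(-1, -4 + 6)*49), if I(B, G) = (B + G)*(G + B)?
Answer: 196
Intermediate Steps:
I(B, G) = (B + G)² (I(B, G) = (B + G)*(B + G) = (B + G)²)
4*(I(-1, -4 + 6)*49) = 4*((-1 + (-4 + 6))²*49) = 4*((-1 + 2)²*49) = 4*(1²*49) = 4*(1*49) = 4*49 = 196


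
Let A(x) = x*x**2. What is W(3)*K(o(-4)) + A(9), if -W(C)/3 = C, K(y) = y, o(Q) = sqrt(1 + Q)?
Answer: 729 - 9*I*sqrt(3) ≈ 729.0 - 15.588*I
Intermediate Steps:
A(x) = x**3
W(C) = -3*C
W(3)*K(o(-4)) + A(9) = (-3*3)*sqrt(1 - 4) + 9**3 = -9*I*sqrt(3) + 729 = 729 - 9*I*sqrt(3)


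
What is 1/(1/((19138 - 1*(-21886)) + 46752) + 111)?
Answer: 87776/9743137 ≈ 0.0090090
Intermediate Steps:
1/(1/((19138 - 1*(-21886)) + 46752) + 111) = 1/(1/((19138 + 21886) + 46752) + 111) = 1/(1/(41024 + 46752) + 111) = 1/(1/87776 + 111) = 1/(9743137/87776) = 87776/9743137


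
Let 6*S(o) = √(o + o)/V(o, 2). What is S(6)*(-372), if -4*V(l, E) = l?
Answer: 248*√3/3 ≈ 143.18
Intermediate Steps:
V(l, E) = -l/4
S(o) = -2*√2/(3*√o) (S(o) = (√(o + o)/((-o/4)))/6 = (√(2*o)*(-4/o))/6 = ((√2*√o)*(-4/o))/6 = (-4*√2/√o)/6 = -2*√2/(3*√o))
S(6)*(-372) = -2*√2/(3*√6)*(-372) = -2*√2*√6/6/3*(-372) = -2*√3/9*(-372) = 248*√3/3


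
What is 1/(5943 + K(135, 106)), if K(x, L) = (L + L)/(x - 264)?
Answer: 129/766435 ≈ 0.00016831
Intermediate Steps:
K(x, L) = 2*L/(-264 + x) (K(x, L) = (2*L)/(-264 + x) = 2*L/(-264 + x))
1/(5943 + K(135, 106)) = 1/(5943 + 2*106/(-264 + 135)) = 1/(5943 + 2*106/(-129)) = 1/(5943 + 2*106*(-1/129)) = 1/(5943 - 212/129) = 1/(766435/129) = 129/766435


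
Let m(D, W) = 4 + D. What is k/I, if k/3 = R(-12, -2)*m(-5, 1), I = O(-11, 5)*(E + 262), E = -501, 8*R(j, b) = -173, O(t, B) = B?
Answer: -519/9560 ≈ -0.054289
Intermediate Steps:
R(j, b) = -173/8 (R(j, b) = (1/8)*(-173) = -173/8)
I = -1195 (I = 5*(-501 + 262) = 5*(-239) = -1195)
k = 519/8 (k = 3*(-173*(4 - 5)/8) = 3*(-173/8*(-1)) = 3*(173/8) = 519/8 ≈ 64.875)
k/I = (519/8)/(-1195) = (519/8)*(-1/1195) = -519/9560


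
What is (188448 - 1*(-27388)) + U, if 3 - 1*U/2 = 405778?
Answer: -595714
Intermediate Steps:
U = -811550 (U = 6 - 2*405778 = 6 - 811556 = -811550)
(188448 - 1*(-27388)) + U = (188448 - 1*(-27388)) - 811550 = (188448 + 27388) - 811550 = 215836 - 811550 = -595714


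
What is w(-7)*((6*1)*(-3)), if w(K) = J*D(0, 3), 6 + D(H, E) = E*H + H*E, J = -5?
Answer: -540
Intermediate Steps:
D(H, E) = -6 + 2*E*H (D(H, E) = -6 + (E*H + H*E) = -6 + (E*H + E*H) = -6 + 2*E*H)
w(K) = 30 (w(K) = -5*(-6 + 2*3*0) = -5*(-6 + 0) = -5*(-6) = 30)
w(-7)*((6*1)*(-3)) = 30*((6*1)*(-3)) = 30*(6*(-3)) = 30*(-18) = -540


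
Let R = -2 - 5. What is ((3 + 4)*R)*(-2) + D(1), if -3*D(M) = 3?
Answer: 97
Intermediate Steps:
D(M) = -1 (D(M) = -⅓*3 = -1)
R = -7
((3 + 4)*R)*(-2) + D(1) = ((3 + 4)*(-7))*(-2) - 1 = (7*(-7))*(-2) - 1 = -49*(-2) - 1 = 98 - 1 = 97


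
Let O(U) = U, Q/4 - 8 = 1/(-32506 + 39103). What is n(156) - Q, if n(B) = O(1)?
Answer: -204511/6597 ≈ -31.001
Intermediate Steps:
Q = 211108/6597 (Q = 32 + 4/(-32506 + 39103) = 32 + 4/6597 = 211108/6597 ≈ 32.001)
n(B) = 1
n(156) - Q = 1 - 1*211108/6597 = 1 - 211108/6597 = -204511/6597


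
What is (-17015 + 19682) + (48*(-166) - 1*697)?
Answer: -5998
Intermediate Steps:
(-17015 + 19682) + (48*(-166) - 1*697) = 2667 + (-7968 - 697) = 2667 - 8665 = -5998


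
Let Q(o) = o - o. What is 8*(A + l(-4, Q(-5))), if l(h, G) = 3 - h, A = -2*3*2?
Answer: -40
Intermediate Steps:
Q(o) = 0
A = -12 (A = -6*2 = -12)
8*(A + l(-4, Q(-5))) = 8*(-12 + (3 - 1*(-4))) = 8*(-12 + (3 + 4)) = 8*(-12 + 7) = 8*(-5) = -40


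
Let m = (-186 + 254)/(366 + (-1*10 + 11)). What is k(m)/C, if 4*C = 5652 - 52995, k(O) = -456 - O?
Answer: 669680/17374881 ≈ 0.038543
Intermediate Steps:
m = 68/367 (m = 68/(366 + (-10 + 11)) = 68/(366 + 1) = 68/367 ≈ 0.18529)
C = -47343/4 (C = (5652 - 52995)/4 = (¼)*(-47343) = -47343/4 ≈ -11836.)
k(m)/C = (-456 - 1*68/367)/(-47343/4) = (-456 - 68/367)*(-4/47343) = -167420/367*(-4/47343) = 669680/17374881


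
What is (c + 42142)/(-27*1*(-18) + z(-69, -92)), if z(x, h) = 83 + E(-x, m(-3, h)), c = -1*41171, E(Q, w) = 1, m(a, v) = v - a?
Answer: 971/570 ≈ 1.7035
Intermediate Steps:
c = -41171
z(x, h) = 84 (z(x, h) = 83 + 1 = 84)
(c + 42142)/(-27*1*(-18) + z(-69, -92)) = (-41171 + 42142)/(-27*1*(-18) + 84) = 971/(-27*(-18) + 84) = 971/(486 + 84) = 971/570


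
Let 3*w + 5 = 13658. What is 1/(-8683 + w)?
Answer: -1/4132 ≈ -0.00024201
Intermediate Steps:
w = 4551 (w = -5/3 + (⅓)*13658 = -5/3 + 13658/3 = 4551)
1/(-8683 + w) = 1/(-8683 + 4551) = 1/(-4132) = -1/4132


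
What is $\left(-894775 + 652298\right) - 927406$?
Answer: $-1169883$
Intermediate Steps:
$\left(-894775 + 652298\right) - 927406 = -242477 - 927406 = -1169883$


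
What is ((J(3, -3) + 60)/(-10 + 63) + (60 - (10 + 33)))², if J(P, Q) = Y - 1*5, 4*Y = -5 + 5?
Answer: 913936/2809 ≈ 325.36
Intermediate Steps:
Y = 0 (Y = (-5 + 5)/4 = (¼)*0 = 0)
J(P, Q) = -5 (J(P, Q) = 0 - 1*5 = 0 - 5 = -5)
((J(3, -3) + 60)/(-10 + 63) + (60 - (10 + 33)))² = ((-5 + 60)/(-10 + 63) + (60 - (10 + 33)))² = (55/53 + (60 - 1*43))² = (55*(1/53) + (60 - 43))² = (55/53 + 17)² = (956/53)² = 913936/2809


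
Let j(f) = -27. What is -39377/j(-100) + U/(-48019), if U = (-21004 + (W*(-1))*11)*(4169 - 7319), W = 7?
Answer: 97905113/1296513 ≈ 75.514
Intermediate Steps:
U = 66405150 (U = (-21004 + (7*(-1))*11)*(4169 - 7319) = (-21004 - 7*11)*(-3150) = (-21004 - 77)*(-3150) = -21081*(-3150) = 66405150)
-39377/j(-100) + U/(-48019) = -39377/(-27) + 66405150/(-48019) = -39377*(-1/27) + 66405150*(-1/48019) = 39377/27 - 66405150/48019 = 97905113/1296513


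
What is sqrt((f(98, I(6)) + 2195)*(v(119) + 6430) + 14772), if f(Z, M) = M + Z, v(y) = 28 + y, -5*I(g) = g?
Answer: sqrt(377198515)/5 ≈ 3884.3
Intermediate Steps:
I(g) = -g/5
sqrt((f(98, I(6)) + 2195)*(v(119) + 6430) + 14772) = sqrt(((-1/5*6 + 98) + 2195)*((28 + 119) + 6430) + 14772) = sqrt(((-6/5 + 98) + 2195)*(147 + 6430) + 14772) = sqrt((484/5 + 2195)*6577 + 14772) = sqrt((11459/5)*6577 + 14772) = sqrt(75365843/5 + 14772) = sqrt(75439703/5) = sqrt(377198515)/5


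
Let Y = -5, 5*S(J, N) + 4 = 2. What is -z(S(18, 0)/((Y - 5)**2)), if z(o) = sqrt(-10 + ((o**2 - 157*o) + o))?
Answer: -3*I*sqrt(65111)/250 ≈ -3.062*I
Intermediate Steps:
S(J, N) = -2/5 (S(J, N) = -4/5 + (1/5)*2 = -4/5 + 2/5 = -2/5)
z(o) = sqrt(-10 + o**2 - 156*o) (z(o) = sqrt(-10 + (o**2 - 156*o)) = sqrt(-10 + o**2 - 156*o))
-z(S(18, 0)/((Y - 5)**2)) = -sqrt(-10 + (-2/(5*(-5 - 5)**2))**2 - (-312)/(5*((-5 - 5)**2))) = -sqrt(-10 + (-2/(5*((-10)**2)))**2 - (-312)/(5*((-10)**2))) = -sqrt(-10 + (-2/5/100)**2 - (-312)/(5*100)) = -sqrt(-10 + (-2/5*1/100)**2 - (-312)/(5*100)) = -sqrt(-10 + (-1/250)**2 - 156*(-1/250)) = -sqrt(-10 + 1/62500 + 78/125) = -sqrt(-585999/62500) = -3*I*sqrt(65111)/250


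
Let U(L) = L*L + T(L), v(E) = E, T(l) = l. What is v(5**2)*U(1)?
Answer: 50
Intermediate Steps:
U(L) = L + L**2 (U(L) = L*L + L = L**2 + L = L + L**2)
v(5**2)*U(1) = 5**2*(1*(1 + 1)) = 25*(1*2) = 25*2 = 50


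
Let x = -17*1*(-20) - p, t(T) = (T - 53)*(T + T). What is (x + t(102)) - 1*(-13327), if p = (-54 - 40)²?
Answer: 14827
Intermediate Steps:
t(T) = 2*T*(-53 + T) (t(T) = (-53 + T)*(2*T) = 2*T*(-53 + T))
p = 8836 (p = (-94)² = 8836)
x = -8496 (x = -17*1*(-20) - 1*8836 = -17*(-20) - 8836 = 340 - 8836 = -8496)
(x + t(102)) - 1*(-13327) = (-8496 + 2*102*(-53 + 102)) - 1*(-13327) = (-8496 + 2*102*49) + 13327 = (-8496 + 9996) + 13327 = 1500 + 13327 = 14827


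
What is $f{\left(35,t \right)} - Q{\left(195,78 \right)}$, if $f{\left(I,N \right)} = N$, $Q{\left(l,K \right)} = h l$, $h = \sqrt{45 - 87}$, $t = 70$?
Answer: $70 - 195 i \sqrt{42} \approx 70.0 - 1263.7 i$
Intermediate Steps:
$h = i \sqrt{42}$ ($h = \sqrt{-42} = i \sqrt{42} \approx 6.4807 i$)
$Q{\left(l,K \right)} = i l \sqrt{42}$ ($Q{\left(l,K \right)} = i \sqrt{42} l = i l \sqrt{42}$)
$f{\left(35,t \right)} - Q{\left(195,78 \right)} = 70 - i 195 \sqrt{42} = 70 - 195 i \sqrt{42}$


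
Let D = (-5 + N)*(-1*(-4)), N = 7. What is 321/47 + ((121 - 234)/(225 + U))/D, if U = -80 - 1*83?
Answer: 153905/23312 ≈ 6.6020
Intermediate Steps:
U = -163 (U = -80 - 83 = -163)
D = 8 (D = (-5 + 7)*(-1*(-4)) = 2*4 = 8)
321/47 + ((121 - 234)/(225 + U))/D = 321/47 + ((121 - 234)/(225 - 163))/8 = 321*(1/47) - 113/62*(1/8) = 321/47 - 113*1/62*(1/8) = 321/47 - 113/62*1/8 = 321/47 - 113/496 = 153905/23312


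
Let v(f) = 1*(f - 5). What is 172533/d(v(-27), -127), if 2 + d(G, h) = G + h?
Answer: -172533/161 ≈ -1071.6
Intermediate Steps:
v(f) = -5 + f (v(f) = 1*(-5 + f) = -5 + f)
d(G, h) = -2 + G + h (d(G, h) = -2 + (G + h) = -2 + G + h)
172533/d(v(-27), -127) = 172533/(-2 + (-5 - 27) - 127) = 172533/(-2 - 32 - 127) = 172533/(-161) = 172533*(-1/161) = -172533/161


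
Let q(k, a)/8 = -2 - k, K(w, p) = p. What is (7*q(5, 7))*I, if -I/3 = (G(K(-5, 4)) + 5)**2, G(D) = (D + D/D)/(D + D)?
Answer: 297675/8 ≈ 37209.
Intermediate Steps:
q(k, a) = -16 - 8*k (q(k, a) = 8*(-2 - k) = -16 - 8*k)
G(D) = (1 + D)/(2*D) (G(D) = (D + 1)/((2*D)) = (1 + D)*(1/(2*D)) = (1 + D)/(2*D))
I = -6075/64 (I = -3*((1/2)*(1 + 4)/4 + 5)**2 = -3*((1/2)*(1/4)*5 + 5)**2 = -3*(5/8 + 5)**2 = -3*(45/8)**2 = -3*2025/64 = -6075/64 ≈ -94.922)
(7*q(5, 7))*I = (7*(-16 - 8*5))*(-6075/64) = (7*(-16 - 40))*(-6075/64) = (7*(-56))*(-6075/64) = -392*(-6075/64) = 297675/8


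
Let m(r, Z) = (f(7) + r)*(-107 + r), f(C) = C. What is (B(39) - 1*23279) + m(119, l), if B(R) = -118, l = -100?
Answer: -21885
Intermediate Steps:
m(r, Z) = (-107 + r)*(7 + r) (m(r, Z) = (7 + r)*(-107 + r) = (-107 + r)*(7 + r))
(B(39) - 1*23279) + m(119, l) = (-118 - 1*23279) + (-749 + 119**2 - 100*119) = (-118 - 23279) + (-749 + 14161 - 11900) = -23397 + 1512 = -21885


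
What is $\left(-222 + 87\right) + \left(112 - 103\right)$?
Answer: $-126$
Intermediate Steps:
$\left(-222 + 87\right) + \left(112 - 103\right) = -135 + \left(112 - 103\right) = -135 + 9 = -126$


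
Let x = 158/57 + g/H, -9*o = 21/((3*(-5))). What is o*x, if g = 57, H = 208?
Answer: 252791/533520 ≈ 0.47382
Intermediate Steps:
o = 7/45 (o = -7/(3*(3*(-5))) = -7/(3*(-15)) = -7*(-1)/(3*15) = -⅑*(-7/5) = 7/45 ≈ 0.15556)
x = 36113/11856 (x = 158/57 + 57/208 = 36113/11856 ≈ 3.0460)
o*x = (7/45)*(36113/11856) = 252791/533520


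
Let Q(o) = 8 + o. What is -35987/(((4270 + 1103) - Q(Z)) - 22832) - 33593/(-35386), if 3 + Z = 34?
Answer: 35793198/11907389 ≈ 3.0060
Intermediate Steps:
Z = 31 (Z = -3 + 34 = 31)
-35987/(((4270 + 1103) - Q(Z)) - 22832) - 33593/(-35386) = -35987/(((4270 + 1103) - (8 + 31)) - 22832) - 33593/(-35386) = -35987/((5373 - 1*39) - 22832) - 33593*(-1/35386) = -35987/((5373 - 39) - 22832) + 33593/35386 = -35987/(5334 - 22832) + 33593/35386 = -35987/(-17498) + 33593/35386 = -35987*(-1/17498) + 33593/35386 = 35987/17498 + 33593/35386 = 35793198/11907389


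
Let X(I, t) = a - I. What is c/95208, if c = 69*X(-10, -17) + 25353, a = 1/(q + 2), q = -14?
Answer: 104149/380832 ≈ 0.27348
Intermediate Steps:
a = -1/12 (a = 1/(-14 + 2) = 1/(-12) = -1/12 ≈ -0.083333)
X(I, t) = -1/12 - I
c = 104149/4 (c = 69*(-1/12 - 1*(-10)) + 25353 = 69*(-1/12 + 10) + 25353 = 69*(119/12) + 25353 = 2737/4 + 25353 = 104149/4 ≈ 26037.)
c/95208 = (104149/4)/95208 = (104149/4)*(1/95208) = 104149/380832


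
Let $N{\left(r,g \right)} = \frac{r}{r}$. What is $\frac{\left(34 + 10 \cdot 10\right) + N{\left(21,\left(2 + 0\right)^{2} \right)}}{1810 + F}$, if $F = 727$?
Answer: $\frac{135}{2537} \approx 0.053212$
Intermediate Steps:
$N{\left(r,g \right)} = 1$
$\frac{\left(34 + 10 \cdot 10\right) + N{\left(21,\left(2 + 0\right)^{2} \right)}}{1810 + F} = \frac{\left(34 + 10 \cdot 10\right) + 1}{1810 + 727} = \frac{\left(34 + 100\right) + 1}{2537} = \left(134 + 1\right) \frac{1}{2537} = 135 \cdot \frac{1}{2537} = \frac{135}{2537}$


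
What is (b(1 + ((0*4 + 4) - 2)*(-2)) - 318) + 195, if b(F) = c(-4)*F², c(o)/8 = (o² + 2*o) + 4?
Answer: 741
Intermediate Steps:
c(o) = 32 + 8*o² + 16*o (c(o) = 8*((o² + 2*o) + 4) = 8*(4 + o² + 2*o) = 32 + 8*o² + 16*o)
b(F) = 96*F² (b(F) = (32 + 8*(-4)² + 16*(-4))*F² = (32 + 8*16 - 64)*F² = (32 + 128 - 64)*F² = 96*F²)
(b(1 + ((0*4 + 4) - 2)*(-2)) - 318) + 195 = (96*(1 + ((0*4 + 4) - 2)*(-2))² - 318) + 195 = (96*(1 + ((0 + 4) - 2)*(-2))² - 318) + 195 = (96*(1 + (4 - 2)*(-2))² - 318) + 195 = (96*(1 + 2*(-2))² - 318) + 195 = (96*(1 - 4)² - 318) + 195 = (96*(-3)² - 318) + 195 = (96*9 - 318) + 195 = (864 - 318) + 195 = 546 + 195 = 741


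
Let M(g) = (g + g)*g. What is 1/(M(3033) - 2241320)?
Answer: 1/16156858 ≈ 6.1893e-8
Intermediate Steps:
M(g) = 2*g² (M(g) = (2*g)*g = 2*g²)
1/(M(3033) - 2241320) = 1/(2*3033² - 2241320) = 1/(2*9199089 - 2241320) = 1/(18398178 - 2241320) = 1/16156858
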